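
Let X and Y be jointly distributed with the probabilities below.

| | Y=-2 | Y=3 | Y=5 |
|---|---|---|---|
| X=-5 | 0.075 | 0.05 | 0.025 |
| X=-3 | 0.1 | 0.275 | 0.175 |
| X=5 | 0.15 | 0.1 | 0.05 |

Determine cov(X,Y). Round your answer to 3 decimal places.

E[X] = -0.9,  E[Y] = 1.875
E[XY] = -3.875
cov(X,Y) = E[XY] − E[X]E[Y] = -3.875 − (-0.9)(1.875) = -2.1875

-2.188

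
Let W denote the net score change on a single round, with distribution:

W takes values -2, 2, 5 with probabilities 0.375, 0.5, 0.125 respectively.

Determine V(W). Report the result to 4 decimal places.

E[W] = (-2)(0.375) + (2)(0.5) + (5)(0.125) = 0.875
E[W²] = (-2)²(0.375) + (2)²(0.5) + (5)²(0.125) = 6.625
V(W) = E[W²] − (E[W])² = 6.625 − (0.875)² = 5.859375

5.8594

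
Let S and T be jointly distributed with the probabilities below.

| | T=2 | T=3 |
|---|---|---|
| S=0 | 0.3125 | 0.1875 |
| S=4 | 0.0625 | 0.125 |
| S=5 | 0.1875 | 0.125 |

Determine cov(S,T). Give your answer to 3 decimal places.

E[S] = 2.3125,  E[T] = 2.4375
E[ST] = 5.75
cov(S,T) = E[ST] − E[S]E[T] = 5.75 − (2.3125)(2.4375) = 0.11328125

0.113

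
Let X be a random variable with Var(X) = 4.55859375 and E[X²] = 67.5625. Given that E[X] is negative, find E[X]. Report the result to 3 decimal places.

-7.938

(E[X])² = E[X²] − Var(X) = 67.5625 − 4.55859375 = 63.00390625
E[X] = −√63.00390625 = -7.9375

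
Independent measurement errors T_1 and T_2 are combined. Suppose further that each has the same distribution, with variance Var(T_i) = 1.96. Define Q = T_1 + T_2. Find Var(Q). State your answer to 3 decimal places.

By independence, Var(Q) = (1)²Var(T_1) + (1)²Var(T_2)
= (1)²·1.96 + (1)²·1.96 = 3.92

3.920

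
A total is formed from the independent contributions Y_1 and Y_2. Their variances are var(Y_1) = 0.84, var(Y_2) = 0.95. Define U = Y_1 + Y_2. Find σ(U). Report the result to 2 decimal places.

By independence, var(U) = (1)²var(Y_1) + (1)²var(Y_2)
= (1)²·0.84 + (1)²·0.95 = 1.79
σ(U) = √1.79 ≈ 1.34

1.34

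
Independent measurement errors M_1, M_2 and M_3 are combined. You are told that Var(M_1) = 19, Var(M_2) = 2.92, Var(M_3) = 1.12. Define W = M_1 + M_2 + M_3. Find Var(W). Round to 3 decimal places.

By independence, Var(W) = (1)²Var(M_1) + (1)²Var(M_2) + (1)²Var(M_3)
= (1)²·19 + (1)²·2.92 + (1)²·1.12 = 23.04

23.040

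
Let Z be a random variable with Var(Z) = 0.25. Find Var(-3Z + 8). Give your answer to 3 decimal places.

2.250

Var(-3Z + 8) = (-3)²·Var(Z) = 9·0.25 = 2.25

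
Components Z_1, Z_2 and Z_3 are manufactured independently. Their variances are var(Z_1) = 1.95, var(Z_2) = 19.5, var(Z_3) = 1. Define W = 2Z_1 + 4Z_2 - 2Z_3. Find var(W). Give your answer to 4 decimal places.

By independence, var(W) = (2)²var(Z_1) + (4)²var(Z_2) + (-2)²var(Z_3)
= (2)²·1.95 + (4)²·19.5 + (-2)²·1 = 323.8

323.8000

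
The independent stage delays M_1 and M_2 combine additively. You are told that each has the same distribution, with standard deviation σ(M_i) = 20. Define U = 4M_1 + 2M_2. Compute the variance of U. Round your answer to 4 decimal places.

Var(M_i) = (20)² = 400
By independence, Var(U) = (4)²Var(M_1) + (2)²Var(M_2)
= (4)²·400 + (2)²·400 = 8000

8000.0000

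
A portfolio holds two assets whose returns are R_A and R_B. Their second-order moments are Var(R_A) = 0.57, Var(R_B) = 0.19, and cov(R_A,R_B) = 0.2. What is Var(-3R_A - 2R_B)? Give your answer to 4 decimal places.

8.2900

Var(-3R_A - 2R_B) = (-3)²·Var(R_A) + (-2)²·Var(R_B) + 2·(-3)·(-2)·cov(R_A,R_B)
= 9·0.57 + 4·0.19 + 12·0.2 = 8.29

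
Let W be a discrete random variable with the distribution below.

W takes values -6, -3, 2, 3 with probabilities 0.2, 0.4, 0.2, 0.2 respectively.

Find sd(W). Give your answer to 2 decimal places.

E[W] = (-6)(0.2) + (-3)(0.4) + (2)(0.2) + (3)(0.2) = -1.4
E[W²] = (-6)²(0.2) + (-3)²(0.4) + (2)²(0.2) + (3)²(0.2) = 13.4
Var(W) = E[W²] − (E[W])² = 13.4 − (-1.4)² = 11.44
sd(W) = √11.44 ≈ 3.38

3.38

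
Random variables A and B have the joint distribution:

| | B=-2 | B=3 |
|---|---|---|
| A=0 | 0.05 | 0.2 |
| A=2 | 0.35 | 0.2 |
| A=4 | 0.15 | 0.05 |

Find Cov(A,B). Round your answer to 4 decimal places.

-1.2750

E[A] = 1.9,  E[B] = 0.25
E[AB] = -0.8
Cov(A,B) = E[AB] − E[A]E[B] = -0.8 − (1.9)(0.25) = -1.275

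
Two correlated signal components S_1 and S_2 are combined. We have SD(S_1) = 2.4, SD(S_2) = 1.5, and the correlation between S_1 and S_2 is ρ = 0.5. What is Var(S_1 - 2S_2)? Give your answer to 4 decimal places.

7.5600

Var(S_1) = (2.4)² = 5.76;  Var(S_2) = (1.5)² = 2.25
Cov(S_1,S_2) = ρ·SD(S_1)·SD(S_2) = 0.5·2.4·1.5 = 1.8
Var(S_1 - 2S_2) = (1)²·Var(S_1) + (-2)²·Var(S_2) + 2·(1)·(-2)·Cov(S_1,S_2)
= 1·5.76 + 4·2.25 + -4·1.8 = 7.56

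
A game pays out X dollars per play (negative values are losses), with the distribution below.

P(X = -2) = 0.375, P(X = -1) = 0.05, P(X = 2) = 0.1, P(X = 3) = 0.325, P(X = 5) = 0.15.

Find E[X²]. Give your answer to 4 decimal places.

E[X²] = (-2)²(0.375) + (-1)²(0.05) + (2)²(0.1) + (3)²(0.325) + (5)²(0.15) = 8.625

8.6250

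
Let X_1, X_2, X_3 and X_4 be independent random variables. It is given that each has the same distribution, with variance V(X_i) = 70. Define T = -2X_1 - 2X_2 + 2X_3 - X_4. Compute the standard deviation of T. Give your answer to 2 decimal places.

By independence, V(T) = (-2)²V(X_1) + (-2)²V(X_2) + (2)²V(X_3) + (-1)²V(X_4)
= (-2)²·70 + (-2)²·70 + (2)²·70 + (-1)²·70 = 910
SD(T) = √910 ≈ 30.17

30.17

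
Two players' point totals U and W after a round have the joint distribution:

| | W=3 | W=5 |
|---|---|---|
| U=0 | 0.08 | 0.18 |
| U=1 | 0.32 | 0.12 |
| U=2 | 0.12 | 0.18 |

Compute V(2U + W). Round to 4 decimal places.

E[U] = 1.04,  E[W] = 3.96,  E[UW] = 4.08
V(U) = 1.64 − (1.04)² = 0.5584;  V(W) = 16.68 − (3.96)² = 0.9984
Cov(U,W) = 4.08 − (1.04)(3.96) = -0.0384
V(2U + W) = (2)²·0.5584 + (1)²·0.9984 + 2·(2)·(1)·-0.0384 = 3.0784

3.0784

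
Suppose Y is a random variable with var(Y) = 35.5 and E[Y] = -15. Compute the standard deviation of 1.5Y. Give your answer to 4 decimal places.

8.9373

var(1.5Y) = (1.5)²·35.5 = 79.875
σ(1.5Y) = √79.875 ≈ 8.9373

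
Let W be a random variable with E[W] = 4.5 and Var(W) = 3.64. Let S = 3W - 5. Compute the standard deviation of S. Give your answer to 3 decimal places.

5.724

Var(3W - 5) = (3)²·3.64 = 32.76
SD(S) = √32.76 ≈ 5.724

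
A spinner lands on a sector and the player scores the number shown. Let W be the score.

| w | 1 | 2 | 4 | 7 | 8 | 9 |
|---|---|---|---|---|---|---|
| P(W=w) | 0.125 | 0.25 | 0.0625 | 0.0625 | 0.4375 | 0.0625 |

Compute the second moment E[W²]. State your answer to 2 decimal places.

38.25

E[W²] = (1)²(0.125) + (2)²(0.25) + (4)²(0.0625) + (7)²(0.0625) + (8)²(0.4375) + (9)²(0.0625) = 38.25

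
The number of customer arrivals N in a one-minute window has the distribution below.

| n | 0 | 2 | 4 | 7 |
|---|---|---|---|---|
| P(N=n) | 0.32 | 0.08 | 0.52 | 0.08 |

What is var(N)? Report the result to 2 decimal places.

E[N] = (0)(0.32) + (2)(0.08) + (4)(0.52) + (7)(0.08) = 2.8
E[N²] = (0)²(0.32) + (2)²(0.08) + (4)²(0.52) + (7)²(0.08) = 12.56
var(N) = E[N²] − (E[N])² = 12.56 − (2.8)² = 4.72

4.72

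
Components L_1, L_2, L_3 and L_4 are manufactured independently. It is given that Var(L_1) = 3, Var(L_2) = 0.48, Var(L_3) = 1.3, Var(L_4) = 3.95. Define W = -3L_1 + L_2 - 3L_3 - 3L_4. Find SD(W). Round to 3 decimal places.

By independence, Var(W) = (-3)²Var(L_1) + (1)²Var(L_2) + (-3)²Var(L_3) + (-3)²Var(L_4)
= (-3)²·3 + (1)²·0.48 + (-3)²·1.3 + (-3)²·3.95 = 74.73
SD(W) = √74.73 ≈ 8.645

8.645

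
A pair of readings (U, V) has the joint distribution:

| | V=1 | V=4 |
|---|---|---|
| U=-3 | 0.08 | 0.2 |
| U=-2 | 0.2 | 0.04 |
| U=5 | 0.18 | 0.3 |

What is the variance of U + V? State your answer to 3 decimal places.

17.970

E[U] = 1.08,  E[V] = 2.62,  E[UV] = 3.54
var(U) = 15.48 − (1.08)² = 14.3136;  var(V) = 9.1 − (2.62)² = 2.2356
Cov(U,V) = 3.54 − (1.08)(2.62) = 0.7104
var(U + V) = (1)²·14.3136 + (1)²·2.2356 + 2·(1)·(1)·0.7104 = 17.97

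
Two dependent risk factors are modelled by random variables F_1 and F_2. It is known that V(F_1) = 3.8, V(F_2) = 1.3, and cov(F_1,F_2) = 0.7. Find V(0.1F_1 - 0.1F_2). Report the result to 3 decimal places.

0.037

V(0.1F_1 - 0.1F_2) = (0.1)²·V(F_1) + (-0.1)²·V(F_2) + 2·(0.1)·(-0.1)·cov(F_1,F_2)
= 0.01·3.8 + 0.01·1.3 + -0.02·0.7 = 0.037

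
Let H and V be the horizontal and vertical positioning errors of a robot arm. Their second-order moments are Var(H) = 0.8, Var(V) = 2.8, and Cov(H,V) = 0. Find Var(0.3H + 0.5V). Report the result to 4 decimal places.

0.7720

Var(0.3H + 0.5V) = (0.3)²·Var(H) + (0.5)²·Var(V) + 2·(0.3)·(0.5)·Cov(H,V)
= 0.09·0.8 + 0.25·2.8 + 0.3·0 = 0.772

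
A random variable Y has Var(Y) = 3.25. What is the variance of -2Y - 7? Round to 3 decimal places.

13.000

Var(-2Y - 7) = (-2)²·Var(Y) = 4·3.25 = 13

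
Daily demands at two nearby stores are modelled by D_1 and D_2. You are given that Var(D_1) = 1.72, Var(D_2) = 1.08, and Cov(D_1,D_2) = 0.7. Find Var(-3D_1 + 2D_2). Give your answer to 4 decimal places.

Var(-3D_1 + 2D_2) = (-3)²·Var(D_1) + (2)²·Var(D_2) + 2·(-3)·(2)·Cov(D_1,D_2)
= 9·1.72 + 4·1.08 + -12·0.7 = 11.4

11.4000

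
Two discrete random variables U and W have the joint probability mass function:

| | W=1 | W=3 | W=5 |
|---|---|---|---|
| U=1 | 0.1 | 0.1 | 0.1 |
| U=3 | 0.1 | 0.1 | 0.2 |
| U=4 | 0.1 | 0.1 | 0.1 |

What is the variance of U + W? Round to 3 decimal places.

4.290

E[U] = 2.7,  E[W] = 3.2,  E[UW] = 8.7
V(U) = 8.7 − (2.7)² = 1.41;  V(W) = 13 − (3.2)² = 2.76
Cov(U,W) = 8.7 − (2.7)(3.2) = 0.06
V(U + W) = (1)²·1.41 + (1)²·2.76 + 2·(1)·(1)·0.06 = 4.29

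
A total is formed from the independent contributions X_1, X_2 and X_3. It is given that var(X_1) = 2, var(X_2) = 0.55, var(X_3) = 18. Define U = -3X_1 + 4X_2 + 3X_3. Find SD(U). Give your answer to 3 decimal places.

By independence, var(U) = (-3)²var(X_1) + (4)²var(X_2) + (3)²var(X_3)
= (-3)²·2 + (4)²·0.55 + (3)²·18 = 188.8
SD(U) = √188.8 ≈ 13.740

13.740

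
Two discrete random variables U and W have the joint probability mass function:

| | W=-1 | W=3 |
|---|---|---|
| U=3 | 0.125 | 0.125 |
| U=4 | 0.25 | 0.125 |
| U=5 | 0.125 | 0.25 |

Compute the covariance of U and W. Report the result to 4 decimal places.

E[U] = 4.125,  E[W] = 1
E[UW] = 4.375
Cov(U,W) = E[UW] − E[U]E[W] = 4.375 − (4.125)(1) = 0.25

0.2500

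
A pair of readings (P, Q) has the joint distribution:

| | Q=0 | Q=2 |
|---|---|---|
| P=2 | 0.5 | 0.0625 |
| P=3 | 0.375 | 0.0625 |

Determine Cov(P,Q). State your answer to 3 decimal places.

E[P] = 2.4375,  E[Q] = 0.25
E[PQ] = 0.625
Cov(P,Q) = E[PQ] − E[P]E[Q] = 0.625 − (2.4375)(0.25) = 0.015625

0.016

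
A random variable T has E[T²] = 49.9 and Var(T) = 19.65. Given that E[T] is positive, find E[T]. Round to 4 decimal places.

(E[T])² = E[T²] − Var(T) = 49.9 − 19.65 = 30.25
E[T] = √30.25 = 5.5

5.5000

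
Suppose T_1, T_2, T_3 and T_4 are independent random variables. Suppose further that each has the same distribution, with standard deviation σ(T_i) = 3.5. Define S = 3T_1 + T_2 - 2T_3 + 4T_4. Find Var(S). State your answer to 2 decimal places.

367.50

Var(T_i) = (3.5)² = 12.25
By independence, Var(S) = (3)²Var(T_1) + (1)²Var(T_2) + (-2)²Var(T_3) + (4)²Var(T_4)
= (3)²·12.25 + (1)²·12.25 + (-2)²·12.25 + (4)²·12.25 = 367.5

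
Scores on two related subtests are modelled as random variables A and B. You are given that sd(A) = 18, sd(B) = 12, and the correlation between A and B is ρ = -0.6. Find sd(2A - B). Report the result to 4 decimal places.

Var(A) = (18)² = 324;  Var(B) = (12)² = 144
Cov(A,B) = ρ·sd(A)·sd(B) = -0.6·18·12 = -129.6
Var(2A - B) = (2)²·Var(A) + (-1)²·Var(B) + 2·(2)·(-1)·Cov(A,B)
= 4·324 + 1·144 + -4·-129.6 = 1958.4
sd(2A - B) = √1958.4 ≈ 44.2538

44.2538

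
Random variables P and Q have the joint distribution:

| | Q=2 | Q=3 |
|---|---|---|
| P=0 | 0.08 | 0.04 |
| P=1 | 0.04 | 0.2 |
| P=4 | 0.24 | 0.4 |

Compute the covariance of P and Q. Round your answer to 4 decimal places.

E[P] = 2.8,  E[Q] = 2.64
E[PQ] = 7.4
Cov(P,Q) = E[PQ] − E[P]E[Q] = 7.4 − (2.8)(2.64) = 0.008

0.0080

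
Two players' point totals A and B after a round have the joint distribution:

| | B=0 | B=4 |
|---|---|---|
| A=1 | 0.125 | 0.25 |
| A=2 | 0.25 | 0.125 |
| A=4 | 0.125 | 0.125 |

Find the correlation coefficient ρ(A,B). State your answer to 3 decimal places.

-0.107

E[A] = 2.125,  E[B] = 2
E[AB] = 4
Cov(A,B) = E[AB] − E[A]E[B] = 4 − (2.125)(2) = -0.25
Var(A) = 1.359375,  Var(B) = 4
ρ = -0.25 / √(1.359375·4) ≈ -0.107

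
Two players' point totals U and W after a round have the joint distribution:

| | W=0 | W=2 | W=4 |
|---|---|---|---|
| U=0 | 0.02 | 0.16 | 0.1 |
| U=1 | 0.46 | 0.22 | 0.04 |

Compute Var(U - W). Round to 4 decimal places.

2.9200

E[U] = 0.72,  E[W] = 1.32,  E[UW] = 0.6
Var(U) = 0.72 − (0.72)² = 0.2016;  Var(W) = 3.76 − (1.32)² = 2.0176
Cov(U,W) = 0.6 − (0.72)(1.32) = -0.3504
Var(U - W) = (1)²·0.2016 + (-1)²·2.0176 + 2·(1)·(-1)·-0.3504 = 2.92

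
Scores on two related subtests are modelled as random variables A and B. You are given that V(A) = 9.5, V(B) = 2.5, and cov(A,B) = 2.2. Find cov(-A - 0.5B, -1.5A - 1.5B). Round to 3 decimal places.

21.075

cov(-A - 0.5B, -1.5A - 1.5B) = (-1)(-1.5)V(A) + (-0.5)(-1.5)V(B) + [(-1)(-1.5) + (-0.5)(-1.5)]cov(A,B)
= 1.5·9.5 + 0.75·2.5 + 2.25·2.2 = 21.075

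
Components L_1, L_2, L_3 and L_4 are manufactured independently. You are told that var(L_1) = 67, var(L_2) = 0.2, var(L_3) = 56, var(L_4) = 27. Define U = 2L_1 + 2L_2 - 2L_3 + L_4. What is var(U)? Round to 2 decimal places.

519.80

By independence, var(U) = (2)²var(L_1) + (2)²var(L_2) + (-2)²var(L_3) + (1)²var(L_4)
= (2)²·67 + (2)²·0.2 + (-2)²·56 + (1)²·27 = 519.8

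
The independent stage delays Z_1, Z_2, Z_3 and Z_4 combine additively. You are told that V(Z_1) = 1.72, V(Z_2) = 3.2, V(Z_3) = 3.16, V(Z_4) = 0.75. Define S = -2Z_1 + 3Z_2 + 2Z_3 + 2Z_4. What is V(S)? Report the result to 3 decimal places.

By independence, V(S) = (-2)²V(Z_1) + (3)²V(Z_2) + (2)²V(Z_3) + (2)²V(Z_4)
= (-2)²·1.72 + (3)²·3.2 + (2)²·3.16 + (2)²·0.75 = 51.32

51.320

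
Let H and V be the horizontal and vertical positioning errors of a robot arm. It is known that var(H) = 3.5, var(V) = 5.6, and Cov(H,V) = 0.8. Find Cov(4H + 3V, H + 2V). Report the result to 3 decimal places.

Cov(4H + 3V, H + 2V) = (4)(1)var(H) + (3)(2)var(V) + [(4)(2) + (3)(1)]Cov(H,V)
= 4·3.5 + 6·5.6 + 11·0.8 = 56.4

56.400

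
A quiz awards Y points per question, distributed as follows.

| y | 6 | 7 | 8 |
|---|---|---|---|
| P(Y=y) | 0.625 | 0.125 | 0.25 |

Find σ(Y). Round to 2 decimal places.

0.86

E[Y] = (6)(0.625) + (7)(0.125) + (8)(0.25) = 6.625
E[Y²] = (6)²(0.625) + (7)²(0.125) + (8)²(0.25) = 44.625
Var(Y) = E[Y²] − (E[Y])² = 44.625 − (6.625)² = 0.734375
σ(Y) = √0.734375 ≈ 0.86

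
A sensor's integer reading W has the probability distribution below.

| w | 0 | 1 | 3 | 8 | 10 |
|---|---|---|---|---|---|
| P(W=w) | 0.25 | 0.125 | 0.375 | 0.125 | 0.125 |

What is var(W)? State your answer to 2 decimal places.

E[W] = (0)(0.25) + (1)(0.125) + (3)(0.375) + (8)(0.125) + (10)(0.125) = 3.5
E[W²] = (0)²(0.25) + (1)²(0.125) + (3)²(0.375) + (8)²(0.125) + (10)²(0.125) = 24
var(W) = E[W²] − (E[W])² = 24 − (3.5)² = 11.75

11.75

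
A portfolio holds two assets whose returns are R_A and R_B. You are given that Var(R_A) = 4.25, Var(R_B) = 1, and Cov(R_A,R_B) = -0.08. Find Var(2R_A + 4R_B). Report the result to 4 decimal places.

31.7200

Var(2R_A + 4R_B) = (2)²·Var(R_A) + (4)²·Var(R_B) + 2·(2)·(4)·Cov(R_A,R_B)
= 4·4.25 + 16·1 + 16·-0.08 = 31.72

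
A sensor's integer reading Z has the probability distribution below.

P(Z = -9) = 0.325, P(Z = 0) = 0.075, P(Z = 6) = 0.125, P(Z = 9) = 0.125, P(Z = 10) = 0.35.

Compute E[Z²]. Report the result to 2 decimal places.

75.95

E[Z²] = (-9)²(0.325) + (0)²(0.075) + (6)²(0.125) + (9)²(0.125) + (10)²(0.35) = 75.95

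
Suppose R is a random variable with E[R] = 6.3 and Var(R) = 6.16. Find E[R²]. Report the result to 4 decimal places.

E[R²] = Var(R) + (E[R])² = 6.16 + (6.3)² = 45.85

45.8500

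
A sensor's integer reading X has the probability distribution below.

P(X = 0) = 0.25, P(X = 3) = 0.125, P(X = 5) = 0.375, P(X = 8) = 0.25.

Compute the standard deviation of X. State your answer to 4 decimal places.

E[X] = (0)(0.25) + (3)(0.125) + (5)(0.375) + (8)(0.25) = 4.25
E[X²] = (0)²(0.25) + (3)²(0.125) + (5)²(0.375) + (8)²(0.25) = 26.5
var(X) = E[X²] − (E[X])² = 26.5 − (4.25)² = 8.4375
SD(X) = √8.4375 ≈ 2.9047

2.9047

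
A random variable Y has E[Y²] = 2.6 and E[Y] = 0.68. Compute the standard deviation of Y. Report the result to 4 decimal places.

var(Y) = 2.6 − (0.68)² = 2.1376
SD(Y) = √2.1376 ≈ 1.4621

1.4621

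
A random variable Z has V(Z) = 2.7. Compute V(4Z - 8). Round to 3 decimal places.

V(4Z - 8) = (4)²·V(Z) = 16·2.7 = 43.2

43.200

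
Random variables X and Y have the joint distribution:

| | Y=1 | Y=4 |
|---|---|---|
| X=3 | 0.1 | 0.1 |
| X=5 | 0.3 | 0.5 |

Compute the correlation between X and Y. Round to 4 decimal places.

0.1021

E[X] = 4.6,  E[Y] = 2.8
E[XY] = 13
cov(X,Y) = E[XY] − E[X]E[Y] = 13 − (4.6)(2.8) = 0.12
Var(X) = 0.64,  Var(Y) = 2.16
ρ = 0.12 / √(0.64·2.16) ≈ 0.1021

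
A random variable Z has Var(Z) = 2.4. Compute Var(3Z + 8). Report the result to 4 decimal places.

Var(3Z + 8) = (3)²·Var(Z) = 9·2.4 = 21.6

21.6000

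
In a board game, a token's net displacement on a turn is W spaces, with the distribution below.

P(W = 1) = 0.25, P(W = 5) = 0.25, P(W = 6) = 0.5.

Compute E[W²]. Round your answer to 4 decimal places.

E[W²] = (1)²(0.25) + (5)²(0.25) + (6)²(0.5) = 24.5

24.5000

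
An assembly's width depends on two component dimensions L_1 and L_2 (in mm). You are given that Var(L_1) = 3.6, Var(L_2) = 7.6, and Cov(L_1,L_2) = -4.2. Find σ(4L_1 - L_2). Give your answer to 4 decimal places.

9.9398

Var(4L_1 - L_2) = (4)²·Var(L_1) + (-1)²·Var(L_2) + 2·(4)·(-1)·Cov(L_1,L_2)
= 16·3.6 + 1·7.6 + -8·-4.2 = 98.8
σ(4L_1 - L_2) = √98.8 ≈ 9.9398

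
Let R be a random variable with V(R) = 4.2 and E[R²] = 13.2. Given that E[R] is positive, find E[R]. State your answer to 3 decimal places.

3.000

(E[R])² = E[R²] − V(R) = 13.2 − 4.2 = 9
E[R] = √9 = 3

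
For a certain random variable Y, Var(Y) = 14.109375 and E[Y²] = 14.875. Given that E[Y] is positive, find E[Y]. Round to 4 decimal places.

(E[Y])² = E[Y²] − Var(Y) = 14.875 − 14.109375 = 0.765625
E[Y] = √0.765625 = 0.875

0.8750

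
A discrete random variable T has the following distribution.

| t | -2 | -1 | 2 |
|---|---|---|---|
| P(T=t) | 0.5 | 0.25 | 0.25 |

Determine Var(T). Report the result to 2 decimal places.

E[T] = (-2)(0.5) + (-1)(0.25) + (2)(0.25) = -0.75
E[T²] = (-2)²(0.5) + (-1)²(0.25) + (2)²(0.25) = 3.25
Var(T) = E[T²] − (E[T])² = 3.25 − (-0.75)² = 2.6875

2.69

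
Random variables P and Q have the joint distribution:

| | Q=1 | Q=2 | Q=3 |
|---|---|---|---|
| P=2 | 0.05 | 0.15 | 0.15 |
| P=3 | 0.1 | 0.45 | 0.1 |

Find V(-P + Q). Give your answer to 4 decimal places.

0.7475

E[P] = 2.65,  E[Q] = 2.1,  E[PQ] = 5.5
V(P) = 7.25 − (2.65)² = 0.2275;  V(Q) = 4.8 − (2.1)² = 0.39
Cov(P,Q) = 5.5 − (2.65)(2.1) = -0.065
V(-P + Q) = (-1)²·0.2275 + (1)²·0.39 + 2·(-1)·(1)·-0.065 = 0.7475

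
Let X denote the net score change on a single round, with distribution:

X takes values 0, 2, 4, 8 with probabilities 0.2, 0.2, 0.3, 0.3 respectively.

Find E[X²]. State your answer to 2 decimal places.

E[X²] = (0)²(0.2) + (2)²(0.2) + (4)²(0.3) + (8)²(0.3) = 24.8

24.80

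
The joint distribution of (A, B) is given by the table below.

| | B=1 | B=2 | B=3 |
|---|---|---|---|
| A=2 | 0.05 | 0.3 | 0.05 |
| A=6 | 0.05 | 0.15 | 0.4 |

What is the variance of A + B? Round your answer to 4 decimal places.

E[A] = 4.4,  E[B] = 2.35,  E[AB] = 10.9
V(A) = 23.2 − (4.4)² = 3.84;  V(B) = 5.95 − (2.35)² = 0.4275
cov(A,B) = 10.9 − (4.4)(2.35) = 0.56
V(A + B) = (1)²·3.84 + (1)²·0.4275 + 2·(1)·(1)·0.56 = 5.3875

5.3875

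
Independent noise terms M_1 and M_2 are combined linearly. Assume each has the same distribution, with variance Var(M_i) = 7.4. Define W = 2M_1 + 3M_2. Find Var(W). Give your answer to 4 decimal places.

By independence, Var(W) = (2)²Var(M_1) + (3)²Var(M_2)
= (2)²·7.4 + (3)²·7.4 = 96.2

96.2000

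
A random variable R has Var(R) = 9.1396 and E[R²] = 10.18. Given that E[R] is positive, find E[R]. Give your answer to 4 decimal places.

(E[R])² = E[R²] − Var(R) = 10.18 − 9.1396 = 1.0404
E[R] = √1.0404 = 1.02

1.0200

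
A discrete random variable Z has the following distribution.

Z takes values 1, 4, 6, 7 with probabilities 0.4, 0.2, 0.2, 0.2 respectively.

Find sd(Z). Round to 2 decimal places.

2.48

E[Z] = (1)(0.4) + (4)(0.2) + (6)(0.2) + (7)(0.2) = 3.8
E[Z²] = (1)²(0.4) + (4)²(0.2) + (6)²(0.2) + (7)²(0.2) = 20.6
V(Z) = E[Z²] − (E[Z])² = 20.6 − (3.8)² = 6.16
sd(Z) = √6.16 ≈ 2.48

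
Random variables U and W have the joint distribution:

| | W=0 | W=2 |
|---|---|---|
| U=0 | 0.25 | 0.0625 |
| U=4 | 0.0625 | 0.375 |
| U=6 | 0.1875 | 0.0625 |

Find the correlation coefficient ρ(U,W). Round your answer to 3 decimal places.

E[U] = 3.25,  E[W] = 1
E[UW] = 3.75
cov(U,W) = E[UW] − E[U]E[W] = 3.75 − (3.25)(1) = 0.5
Var(U) = 5.4375,  Var(W) = 1
ρ = 0.5 / √(5.4375·1) ≈ 0.214

0.214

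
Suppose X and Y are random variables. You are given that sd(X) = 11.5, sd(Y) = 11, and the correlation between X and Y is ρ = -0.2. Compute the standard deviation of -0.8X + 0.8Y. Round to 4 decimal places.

var(X) = (11.5)² = 132.25;  var(Y) = (11)² = 121
cov(X,Y) = ρ·sd(X)·sd(Y) = -0.2·11.5·11 = -25.3
var(-0.8X + 0.8Y) = (-0.8)²·var(X) + (0.8)²·var(Y) + 2·(-0.8)·(0.8)·cov(X,Y)
= 0.64·132.25 + 0.64·121 + -1.28·-25.3 = 194.464
sd(-0.8X + 0.8Y) = √194.464 ≈ 13.9450

13.9450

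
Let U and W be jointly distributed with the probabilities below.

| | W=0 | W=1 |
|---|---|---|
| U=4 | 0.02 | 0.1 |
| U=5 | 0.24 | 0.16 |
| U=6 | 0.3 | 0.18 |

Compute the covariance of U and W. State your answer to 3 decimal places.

-0.078

E[U] = 5.36,  E[W] = 0.44
E[UW] = 2.28
Cov(U,W) = E[UW] − E[U]E[W] = 2.28 − (5.36)(0.44) = -0.0784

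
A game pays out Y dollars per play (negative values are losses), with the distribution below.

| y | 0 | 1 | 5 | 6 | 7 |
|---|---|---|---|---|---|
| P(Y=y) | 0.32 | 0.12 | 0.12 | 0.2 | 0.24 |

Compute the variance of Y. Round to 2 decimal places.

9.12

E[Y] = (0)(0.32) + (1)(0.12) + (5)(0.12) + (6)(0.2) + (7)(0.24) = 3.6
E[Y²] = (0)²(0.32) + (1)²(0.12) + (5)²(0.12) + (6)²(0.2) + (7)²(0.24) = 22.08
V(Y) = E[Y²] − (E[Y])² = 22.08 − (3.6)² = 9.12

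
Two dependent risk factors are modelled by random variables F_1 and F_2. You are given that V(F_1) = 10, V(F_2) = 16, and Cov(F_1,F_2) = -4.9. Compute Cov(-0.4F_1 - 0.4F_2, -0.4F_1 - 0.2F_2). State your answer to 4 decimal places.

1.7040

Cov(-0.4F_1 - 0.4F_2, -0.4F_1 - 0.2F_2) = (-0.4)(-0.4)V(F_1) + (-0.4)(-0.2)V(F_2) + [(-0.4)(-0.2) + (-0.4)(-0.4)]Cov(F_1,F_2)
= 0.16·10 + 0.08·16 + 0.24·-4.9 = 1.704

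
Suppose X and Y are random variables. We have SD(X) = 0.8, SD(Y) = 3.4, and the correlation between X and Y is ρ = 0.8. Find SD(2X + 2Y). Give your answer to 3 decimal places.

var(X) = (0.8)² = 0.64;  var(Y) = (3.4)² = 11.56
Cov(X,Y) = ρ·SD(X)·SD(Y) = 0.8·0.8·3.4 = 2.176
var(2X + 2Y) = (2)²·var(X) + (2)²·var(Y) + 2·(2)·(2)·Cov(X,Y)
= 4·0.64 + 4·11.56 + 8·2.176 = 66.208
SD(2X + 2Y) = √66.208 ≈ 8.137

8.137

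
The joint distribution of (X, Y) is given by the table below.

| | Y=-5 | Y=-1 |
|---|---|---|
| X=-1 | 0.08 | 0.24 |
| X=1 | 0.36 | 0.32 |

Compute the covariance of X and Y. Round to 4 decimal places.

-0.4864

E[X] = 0.36,  E[Y] = -2.76
E[XY] = -1.48
Cov(X,Y) = E[XY] − E[X]E[Y] = -1.48 − (0.36)(-2.76) = -0.4864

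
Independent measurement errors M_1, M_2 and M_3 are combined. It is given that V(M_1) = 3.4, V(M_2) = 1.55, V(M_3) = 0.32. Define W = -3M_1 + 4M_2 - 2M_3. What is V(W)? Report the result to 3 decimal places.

By independence, V(W) = (-3)²V(M_1) + (4)²V(M_2) + (-2)²V(M_3)
= (-3)²·3.4 + (4)²·1.55 + (-2)²·0.32 = 56.68

56.680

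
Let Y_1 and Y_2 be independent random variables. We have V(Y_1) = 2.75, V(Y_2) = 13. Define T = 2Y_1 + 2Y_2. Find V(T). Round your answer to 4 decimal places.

63.0000

By independence, V(T) = (2)²V(Y_1) + (2)²V(Y_2)
= (2)²·2.75 + (2)²·13 = 63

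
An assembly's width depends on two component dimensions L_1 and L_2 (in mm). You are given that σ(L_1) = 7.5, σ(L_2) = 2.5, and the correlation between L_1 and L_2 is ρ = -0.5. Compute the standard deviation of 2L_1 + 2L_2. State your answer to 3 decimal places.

13.229

Var(L_1) = (7.5)² = 56.25;  Var(L_2) = (2.5)² = 6.25
Cov(L_1,L_2) = ρ·σ(L_1)·σ(L_2) = -0.5·7.5·2.5 = -9.375
Var(2L_1 + 2L_2) = (2)²·Var(L_1) + (2)²·Var(L_2) + 2·(2)·(2)·Cov(L_1,L_2)
= 4·56.25 + 4·6.25 + 8·-9.375 = 175
σ(2L_1 + 2L_2) = √175 ≈ 13.229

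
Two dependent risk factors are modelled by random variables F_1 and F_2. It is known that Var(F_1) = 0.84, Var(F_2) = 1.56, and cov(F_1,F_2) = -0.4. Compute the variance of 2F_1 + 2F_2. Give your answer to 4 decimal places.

6.4000

Var(2F_1 + 2F_2) = (2)²·Var(F_1) + (2)²·Var(F_2) + 2·(2)·(2)·cov(F_1,F_2)
= 4·0.84 + 4·1.56 + 8·-0.4 = 6.4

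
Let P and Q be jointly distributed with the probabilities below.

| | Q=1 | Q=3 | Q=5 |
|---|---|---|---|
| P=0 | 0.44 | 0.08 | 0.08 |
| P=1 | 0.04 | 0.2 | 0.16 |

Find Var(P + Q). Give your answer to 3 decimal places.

3.754

E[P] = 0.4,  E[Q] = 2.52,  E[PQ] = 1.44
Var(P) = 0.4 − (0.4)² = 0.24;  Var(Q) = 9 − (2.52)² = 2.6496
cov(P,Q) = 1.44 − (0.4)(2.52) = 0.432
Var(P + Q) = (1)²·0.24 + (1)²·2.6496 + 2·(1)·(1)·0.432 = 3.7536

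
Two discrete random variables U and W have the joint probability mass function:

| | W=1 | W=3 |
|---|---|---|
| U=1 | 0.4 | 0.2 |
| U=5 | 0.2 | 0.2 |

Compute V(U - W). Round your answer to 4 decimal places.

E[U] = 2.6,  E[W] = 1.8,  E[UW] = 5
V(U) = 10.6 − (2.6)² = 3.84;  V(W) = 4.2 − (1.8)² = 0.96
Cov(U,W) = 5 − (2.6)(1.8) = 0.32
V(U - W) = (1)²·3.84 + (-1)²·0.96 + 2·(1)·(-1)·0.32 = 4.16

4.1600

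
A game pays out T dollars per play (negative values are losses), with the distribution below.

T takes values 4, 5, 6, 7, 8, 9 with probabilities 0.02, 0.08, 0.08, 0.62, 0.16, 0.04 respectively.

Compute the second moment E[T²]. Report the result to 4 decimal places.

49.0600

E[T²] = (4)²(0.02) + (5)²(0.08) + (6)²(0.08) + (7)²(0.62) + (8)²(0.16) + (9)²(0.04) = 49.06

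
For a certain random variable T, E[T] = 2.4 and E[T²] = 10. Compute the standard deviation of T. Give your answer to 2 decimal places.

V(T) = 10 − (2.4)² = 4.24
SD(T) = √4.24 ≈ 2.06

2.06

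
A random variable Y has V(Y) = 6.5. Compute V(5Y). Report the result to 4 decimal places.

162.5000

V(5Y) = (5)²·V(Y) = 25·6.5 = 162.5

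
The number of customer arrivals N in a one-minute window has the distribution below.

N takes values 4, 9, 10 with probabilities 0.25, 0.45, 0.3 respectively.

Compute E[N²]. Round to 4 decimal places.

70.4500

E[N²] = (4)²(0.25) + (9)²(0.45) + (10)²(0.3) = 70.45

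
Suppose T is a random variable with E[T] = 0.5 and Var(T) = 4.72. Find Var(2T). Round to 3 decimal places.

18.880

Var(2T) = (2)²·Var(T) = 4·4.72 = 18.88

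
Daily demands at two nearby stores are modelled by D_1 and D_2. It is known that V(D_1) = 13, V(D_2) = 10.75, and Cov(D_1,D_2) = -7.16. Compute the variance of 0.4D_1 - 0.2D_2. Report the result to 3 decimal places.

V(0.4D_1 - 0.2D_2) = (0.4)²·V(D_1) + (-0.2)²·V(D_2) + 2·(0.4)·(-0.2)·Cov(D_1,D_2)
= 0.16·13 + 0.04·10.75 + -0.16·-7.16 = 3.6556

3.656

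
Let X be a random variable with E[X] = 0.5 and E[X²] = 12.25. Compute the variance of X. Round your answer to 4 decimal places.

12.0000

Var(X) = 12.25 − (0.5)² = 12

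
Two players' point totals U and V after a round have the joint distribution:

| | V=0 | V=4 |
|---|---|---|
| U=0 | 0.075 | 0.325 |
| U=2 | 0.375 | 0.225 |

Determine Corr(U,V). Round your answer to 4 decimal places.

E[U] = 1.2,  E[V] = 2.2
E[UV] = 1.8
cov(U,V) = E[UV] − E[U]E[V] = 1.8 − (1.2)(2.2) = -0.84
Var(U) = 0.96,  Var(V) = 3.96
ρ = -0.84 / √(0.96·3.96) ≈ -0.4308

-0.4308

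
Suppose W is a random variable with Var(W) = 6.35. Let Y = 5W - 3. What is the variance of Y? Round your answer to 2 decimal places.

158.75

Var(5W - 3) = (5)²·Var(W) = 25·6.35 = 158.75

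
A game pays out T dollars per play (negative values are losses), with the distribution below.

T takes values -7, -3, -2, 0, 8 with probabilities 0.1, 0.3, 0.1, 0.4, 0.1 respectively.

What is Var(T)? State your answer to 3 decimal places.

E[T] = (-7)(0.1) + (-3)(0.3) + (-2)(0.1) + (0)(0.4) + (8)(0.1) = -1
E[T²] = (-7)²(0.1) + (-3)²(0.3) + (-2)²(0.1) + (0)²(0.4) + (8)²(0.1) = 14.4
Var(T) = E[T²] − (E[T])² = 14.4 − (-1)² = 13.4

13.400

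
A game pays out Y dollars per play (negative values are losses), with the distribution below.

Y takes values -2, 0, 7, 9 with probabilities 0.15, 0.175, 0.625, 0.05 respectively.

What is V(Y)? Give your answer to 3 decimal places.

14.799

E[Y] = (-2)(0.15) + (0)(0.175) + (7)(0.625) + (9)(0.05) = 4.525
E[Y²] = (-2)²(0.15) + (0)²(0.175) + (7)²(0.625) + (9)²(0.05) = 35.275
V(Y) = E[Y²] − (E[Y])² = 35.275 − (4.525)² = 14.799375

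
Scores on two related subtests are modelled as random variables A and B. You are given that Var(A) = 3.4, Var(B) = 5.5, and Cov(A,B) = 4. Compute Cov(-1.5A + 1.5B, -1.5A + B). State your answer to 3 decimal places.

Cov(-1.5A + 1.5B, -1.5A + B) = (-1.5)(-1.5)Var(A) + (1.5)(1)Var(B) + [(-1.5)(1) + (1.5)(-1.5)]Cov(A,B)
= 2.25·3.4 + 1.5·5.5 + -3.75·4 = 0.9

0.900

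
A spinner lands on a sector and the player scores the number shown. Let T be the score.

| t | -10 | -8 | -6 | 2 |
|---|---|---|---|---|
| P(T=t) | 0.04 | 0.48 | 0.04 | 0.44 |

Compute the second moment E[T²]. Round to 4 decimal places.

37.9200

E[T²] = (-10)²(0.04) + (-8)²(0.48) + (-6)²(0.04) + (2)²(0.44) = 37.92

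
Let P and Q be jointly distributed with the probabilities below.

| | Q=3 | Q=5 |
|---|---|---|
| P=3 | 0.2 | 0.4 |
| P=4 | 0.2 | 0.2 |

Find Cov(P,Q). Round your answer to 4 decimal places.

-0.0800

E[P] = 3.4,  E[Q] = 4.2
E[PQ] = 14.2
Cov(P,Q) = E[PQ] − E[P]E[Q] = 14.2 − (3.4)(4.2) = -0.08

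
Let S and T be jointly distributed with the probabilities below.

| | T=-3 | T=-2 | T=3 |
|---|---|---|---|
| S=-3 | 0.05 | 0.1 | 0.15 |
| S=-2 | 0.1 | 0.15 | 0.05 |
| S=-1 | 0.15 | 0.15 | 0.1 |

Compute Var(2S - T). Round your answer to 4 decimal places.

E[S] = -1.9,  E[T] = -0.8,  E[ST] = 1.05
Var(S) = 4.3 − (-1.9)² = 0.69;  Var(T) = 7 − (-0.8)² = 6.36
Cov(S,T) = 1.05 − (-1.9)(-0.8) = -0.47
Var(2S - T) = (2)²·0.69 + (-1)²·6.36 + 2·(2)·(-1)·-0.47 = 11

11.0000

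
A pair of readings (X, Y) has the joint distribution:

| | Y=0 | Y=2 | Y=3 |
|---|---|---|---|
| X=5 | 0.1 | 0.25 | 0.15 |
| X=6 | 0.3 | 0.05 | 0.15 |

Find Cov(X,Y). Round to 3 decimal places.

-0.200

E[X] = 5.5,  E[Y] = 1.5
E[XY] = 8.05
Cov(X,Y) = E[XY] − E[X]E[Y] = 8.05 − (5.5)(1.5) = -0.2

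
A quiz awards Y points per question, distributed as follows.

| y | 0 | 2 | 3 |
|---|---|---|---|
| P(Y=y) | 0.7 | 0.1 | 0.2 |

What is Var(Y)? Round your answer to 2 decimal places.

E[Y] = (0)(0.7) + (2)(0.1) + (3)(0.2) = 0.8
E[Y²] = (0)²(0.7) + (2)²(0.1) + (3)²(0.2) = 2.2
Var(Y) = E[Y²] − (E[Y])² = 2.2 − (0.8)² = 1.56

1.56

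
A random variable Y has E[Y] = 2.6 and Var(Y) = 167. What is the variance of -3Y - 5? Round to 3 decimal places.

1503.000

Var(-3Y - 5) = (-3)²·Var(Y) = 9·167 = 1503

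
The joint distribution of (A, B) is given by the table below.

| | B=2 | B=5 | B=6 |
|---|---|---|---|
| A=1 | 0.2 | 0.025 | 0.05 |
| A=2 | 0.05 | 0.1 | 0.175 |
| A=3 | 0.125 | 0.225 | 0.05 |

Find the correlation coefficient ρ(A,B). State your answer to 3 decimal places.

0.238

E[A] = 2.125,  E[B] = 4.15
E[AB] = 9.15
cov(A,B) = E[AB] − E[A]E[B] = 9.15 − (2.125)(4.15) = 0.33125
Var(A) = 0.659375,  Var(B) = 2.9275
ρ = 0.33125 / √(0.659375·2.9275) ≈ 0.238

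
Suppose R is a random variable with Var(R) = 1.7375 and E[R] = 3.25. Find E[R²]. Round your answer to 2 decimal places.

12.30

E[R²] = Var(R) + (E[R])² = 1.7375 + (3.25)² = 12.3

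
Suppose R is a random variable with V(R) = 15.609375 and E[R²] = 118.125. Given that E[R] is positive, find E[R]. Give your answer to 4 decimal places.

10.1250

(E[R])² = E[R²] − V(R) = 118.125 − 15.609375 = 102.515625
E[R] = √102.515625 = 10.125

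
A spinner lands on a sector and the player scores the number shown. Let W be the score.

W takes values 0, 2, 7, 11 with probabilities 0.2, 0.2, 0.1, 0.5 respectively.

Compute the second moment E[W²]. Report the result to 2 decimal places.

E[W²] = (0)²(0.2) + (2)²(0.2) + (7)²(0.1) + (11)²(0.5) = 66.2

66.20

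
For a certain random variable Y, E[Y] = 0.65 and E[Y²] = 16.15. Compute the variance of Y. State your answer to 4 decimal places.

15.7275

Var(Y) = 16.15 − (0.65)² = 15.7275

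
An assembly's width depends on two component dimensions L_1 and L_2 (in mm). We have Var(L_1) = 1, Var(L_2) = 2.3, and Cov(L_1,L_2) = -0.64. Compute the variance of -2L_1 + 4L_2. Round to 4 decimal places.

Var(-2L_1 + 4L_2) = (-2)²·Var(L_1) + (4)²·Var(L_2) + 2·(-2)·(4)·Cov(L_1,L_2)
= 4·1 + 16·2.3 + -16·-0.64 = 51.04

51.0400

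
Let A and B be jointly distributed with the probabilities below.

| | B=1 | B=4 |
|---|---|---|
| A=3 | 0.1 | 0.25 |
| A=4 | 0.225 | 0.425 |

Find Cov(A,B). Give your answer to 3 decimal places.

E[A] = 3.65,  E[B] = 3.025
E[AB] = 11
Cov(A,B) = E[AB] − E[A]E[B] = 11 − (3.65)(3.025) = -0.04125

-0.041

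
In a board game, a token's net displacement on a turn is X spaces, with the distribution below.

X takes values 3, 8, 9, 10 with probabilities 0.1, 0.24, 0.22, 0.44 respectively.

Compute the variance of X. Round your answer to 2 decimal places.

4.12

E[X] = (3)(0.1) + (8)(0.24) + (9)(0.22) + (10)(0.44) = 8.6
E[X²] = (3)²(0.1) + (8)²(0.24) + (9)²(0.22) + (10)²(0.44) = 78.08
Var(X) = E[X²] − (E[X])² = 78.08 − (8.6)² = 4.12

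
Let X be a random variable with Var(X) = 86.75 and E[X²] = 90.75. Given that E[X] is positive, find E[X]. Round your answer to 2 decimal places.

2.00

(E[X])² = E[X²] − Var(X) = 90.75 − 86.75 = 4
E[X] = √4 = 2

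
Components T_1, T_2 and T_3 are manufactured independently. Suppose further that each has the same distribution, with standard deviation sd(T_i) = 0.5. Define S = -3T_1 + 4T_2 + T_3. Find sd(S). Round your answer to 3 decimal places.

V(T_i) = (0.5)² = 0.25
By independence, V(S) = (-3)²V(T_1) + (4)²V(T_2) + (1)²V(T_3)
= (-3)²·0.25 + (4)²·0.25 + (1)²·0.25 = 6.5
sd(S) = √6.5 ≈ 2.550

2.550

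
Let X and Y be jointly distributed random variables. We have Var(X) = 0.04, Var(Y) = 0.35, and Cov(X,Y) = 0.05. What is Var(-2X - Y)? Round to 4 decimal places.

0.7100

Var(-2X - Y) = (-2)²·Var(X) + (-1)²·Var(Y) + 2·(-2)·(-1)·Cov(X,Y)
= 4·0.04 + 1·0.35 + 4·0.05 = 0.71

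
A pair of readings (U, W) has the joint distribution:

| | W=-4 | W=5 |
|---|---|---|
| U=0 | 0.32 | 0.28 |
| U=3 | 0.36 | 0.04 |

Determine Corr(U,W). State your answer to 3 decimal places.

E[U] = 1.2,  E[W] = -1.12
E[UW] = -3.72
Cov(U,W) = E[UW] − E[U]E[W] = -3.72 − (1.2)(-1.12) = -2.376
Var(U) = 2.16,  Var(W) = 17.6256
ρ = -2.376 / √(2.16·17.6256) ≈ -0.385

-0.385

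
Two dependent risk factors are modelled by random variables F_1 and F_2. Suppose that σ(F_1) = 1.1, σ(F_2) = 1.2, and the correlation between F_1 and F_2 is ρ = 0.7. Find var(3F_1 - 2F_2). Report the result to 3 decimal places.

var(F_1) = (1.1)² = 1.21;  var(F_2) = (1.2)² = 1.44
Cov(F_1,F_2) = ρ·σ(F_1)·σ(F_2) = 0.7·1.1·1.2 = 0.924
var(3F_1 - 2F_2) = (3)²·var(F_1) + (-2)²·var(F_2) + 2·(3)·(-2)·Cov(F_1,F_2)
= 9·1.21 + 4·1.44 + -12·0.924 = 5.562

5.562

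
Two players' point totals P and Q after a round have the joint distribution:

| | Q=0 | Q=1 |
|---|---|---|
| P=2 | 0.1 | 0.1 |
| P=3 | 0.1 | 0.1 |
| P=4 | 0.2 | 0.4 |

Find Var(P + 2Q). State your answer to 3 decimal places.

E[P] = 3.4,  E[Q] = 0.6,  E[PQ] = 2.1
Var(P) = 12.2 − (3.4)² = 0.64;  Var(Q) = 0.6 − (0.6)² = 0.24
Cov(P,Q) = 2.1 − (3.4)(0.6) = 0.06
Var(P + 2Q) = (1)²·0.64 + (2)²·0.24 + 2·(1)·(2)·0.06 = 1.84

1.840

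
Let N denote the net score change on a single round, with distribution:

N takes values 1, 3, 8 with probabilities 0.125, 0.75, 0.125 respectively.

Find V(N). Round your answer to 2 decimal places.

E[N] = (1)(0.125) + (3)(0.75) + (8)(0.125) = 3.375
E[N²] = (1)²(0.125) + (3)²(0.75) + (8)²(0.125) = 14.875
V(N) = E[N²] − (E[N])² = 14.875 − (3.375)² = 3.484375

3.48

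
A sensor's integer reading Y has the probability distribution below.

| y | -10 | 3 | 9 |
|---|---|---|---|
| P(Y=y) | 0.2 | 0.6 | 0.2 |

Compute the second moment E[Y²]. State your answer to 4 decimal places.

E[Y²] = (-10)²(0.2) + (3)²(0.6) + (9)²(0.2) = 41.6

41.6000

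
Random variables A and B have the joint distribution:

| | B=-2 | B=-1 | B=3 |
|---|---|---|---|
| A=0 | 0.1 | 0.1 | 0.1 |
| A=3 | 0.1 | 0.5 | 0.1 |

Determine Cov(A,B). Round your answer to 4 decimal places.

-0.3600

E[A] = 2.1,  E[B] = -0.4
E[AB] = -1.2
Cov(A,B) = E[AB] − E[A]E[B] = -1.2 − (2.1)(-0.4) = -0.36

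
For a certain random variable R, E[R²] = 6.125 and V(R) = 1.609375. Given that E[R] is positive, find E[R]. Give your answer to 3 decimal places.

2.125

(E[R])² = E[R²] − V(R) = 6.125 − 1.609375 = 4.515625
E[R] = √4.515625 = 2.125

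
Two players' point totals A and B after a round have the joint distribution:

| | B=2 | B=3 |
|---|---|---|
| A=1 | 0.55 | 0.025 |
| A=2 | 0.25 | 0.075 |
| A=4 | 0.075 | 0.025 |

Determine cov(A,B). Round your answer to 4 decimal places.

0.0719

E[A] = 1.625,  E[B] = 2.125
E[AB] = 3.525
cov(A,B) = E[AB] − E[A]E[B] = 3.525 − (1.625)(2.125) = 0.071875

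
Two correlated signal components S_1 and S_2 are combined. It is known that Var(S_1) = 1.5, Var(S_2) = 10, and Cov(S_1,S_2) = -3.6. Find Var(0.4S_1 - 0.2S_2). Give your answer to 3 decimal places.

Var(0.4S_1 - 0.2S_2) = (0.4)²·Var(S_1) + (-0.2)²·Var(S_2) + 2·(0.4)·(-0.2)·Cov(S_1,S_2)
= 0.16·1.5 + 0.04·10 + -0.16·-3.6 = 1.216

1.216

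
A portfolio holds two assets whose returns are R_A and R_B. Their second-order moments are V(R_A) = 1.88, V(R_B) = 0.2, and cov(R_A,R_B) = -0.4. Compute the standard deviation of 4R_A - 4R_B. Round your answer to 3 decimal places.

6.788

V(4R_A - 4R_B) = (4)²·V(R_A) + (-4)²·V(R_B) + 2·(4)·(-4)·cov(R_A,R_B)
= 16·1.88 + 16·0.2 + -32·-0.4 = 46.08
SD(4R_A - 4R_B) = √46.08 ≈ 6.788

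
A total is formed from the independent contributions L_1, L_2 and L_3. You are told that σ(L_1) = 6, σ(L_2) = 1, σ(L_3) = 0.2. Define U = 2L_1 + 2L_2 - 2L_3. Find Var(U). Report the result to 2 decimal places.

Var(L_1) = 36, Var(L_2) = 1, Var(L_3) = 0.04
By independence, Var(U) = (2)²Var(L_1) + (2)²Var(L_2) + (-2)²Var(L_3)
= (2)²·36 + (2)²·1 + (-2)²·0.04 = 148.16

148.16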